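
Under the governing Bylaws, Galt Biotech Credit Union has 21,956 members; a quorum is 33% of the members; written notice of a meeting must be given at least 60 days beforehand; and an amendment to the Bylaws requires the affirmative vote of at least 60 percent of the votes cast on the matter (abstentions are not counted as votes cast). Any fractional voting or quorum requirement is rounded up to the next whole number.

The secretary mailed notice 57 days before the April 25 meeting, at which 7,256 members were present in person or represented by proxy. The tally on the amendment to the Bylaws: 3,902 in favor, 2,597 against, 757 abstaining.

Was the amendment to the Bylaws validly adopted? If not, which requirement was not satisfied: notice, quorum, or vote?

Notice: 57 days given; 60 required. Not satisfied.
Quorum: 33% of 21,956 = 7,245.48, rounded up to 7,246; 7,256 present. Satisfied.
Vote: requires three-fifths of the votes cast (7,256 − 757 abstaining = 6,499); 3/5 of 6499 = 3899.40, rounded up to 3900, so 3,900 needed; 3,902 in favor. Satisfied.

Invalid — notice requirement not satisfied.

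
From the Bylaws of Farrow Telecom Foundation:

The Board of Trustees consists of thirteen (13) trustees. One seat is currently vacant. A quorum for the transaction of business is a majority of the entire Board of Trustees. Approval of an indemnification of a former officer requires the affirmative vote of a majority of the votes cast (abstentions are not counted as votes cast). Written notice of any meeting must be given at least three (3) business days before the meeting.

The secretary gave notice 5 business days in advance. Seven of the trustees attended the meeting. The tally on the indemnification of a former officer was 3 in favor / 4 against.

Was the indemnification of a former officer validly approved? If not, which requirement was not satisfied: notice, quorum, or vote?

Invalid — vote requirement not satisfied.

Notice: 5 business days given; 3 required (5 ≥ 3). Satisfied.
Quorum: 7 present; quorum is 7. Satisfied.
Vote: the indemnification of a former officer requires a majority of the votes cast (7). A majority of 7 is 4, so 4 affirmative votes are needed; 3 voted in favor. Not satisfied.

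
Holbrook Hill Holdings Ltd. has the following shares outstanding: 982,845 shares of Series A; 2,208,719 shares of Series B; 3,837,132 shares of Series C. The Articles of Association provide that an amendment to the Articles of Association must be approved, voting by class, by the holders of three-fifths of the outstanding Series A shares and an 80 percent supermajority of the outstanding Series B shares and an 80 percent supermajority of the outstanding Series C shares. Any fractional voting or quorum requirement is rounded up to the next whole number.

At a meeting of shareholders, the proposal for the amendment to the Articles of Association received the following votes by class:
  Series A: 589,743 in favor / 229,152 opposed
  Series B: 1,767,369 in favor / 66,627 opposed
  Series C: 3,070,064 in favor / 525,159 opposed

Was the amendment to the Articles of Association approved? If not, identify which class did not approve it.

Series A: 3/5 of 982845 = 589707; 589,707 required, 589,743 in favor — approved.
Series B: 4/5 of 2208719 = 1766975.20, rounded up to 1766976; 1,766,976 required, 1,767,369 in favor — approved.
Series C: 4/5 of 3837132 = 3069705.60, rounded up to 3069706; 3,069,706 required, 3,070,064 in favor — approved.

Approved — every class gave the required vote.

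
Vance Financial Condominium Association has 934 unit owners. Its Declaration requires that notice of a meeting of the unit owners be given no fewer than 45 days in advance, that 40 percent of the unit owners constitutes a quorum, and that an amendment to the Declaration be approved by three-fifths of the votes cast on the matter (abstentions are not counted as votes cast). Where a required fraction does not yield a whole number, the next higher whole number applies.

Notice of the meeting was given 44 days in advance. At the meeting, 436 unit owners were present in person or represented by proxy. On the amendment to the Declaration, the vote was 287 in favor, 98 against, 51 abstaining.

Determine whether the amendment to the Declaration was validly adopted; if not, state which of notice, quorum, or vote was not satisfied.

Notice: 44 days given; 45 required. Not satisfied.
Quorum: 40% of 934 = 373.60, rounded up to 374; 436 present. Satisfied.
Vote: requires three-fifths of the votes cast (436 − 51 abstaining = 385); 3/5 of 385 = 231, so 231 needed; 287 in favor. Satisfied.

Invalid — notice requirement not satisfied.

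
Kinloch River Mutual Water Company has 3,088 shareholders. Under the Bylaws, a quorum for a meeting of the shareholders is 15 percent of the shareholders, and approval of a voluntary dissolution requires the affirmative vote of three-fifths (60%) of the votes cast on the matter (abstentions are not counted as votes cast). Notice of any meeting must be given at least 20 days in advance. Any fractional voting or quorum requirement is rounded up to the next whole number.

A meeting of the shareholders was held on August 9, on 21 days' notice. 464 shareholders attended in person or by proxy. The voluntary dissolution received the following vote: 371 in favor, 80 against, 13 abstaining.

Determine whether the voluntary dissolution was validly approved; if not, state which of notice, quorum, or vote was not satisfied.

Valid — all requirements satisfied.

Notice: 21 days given; 20 required. Satisfied.
Quorum: 15% of 3,088 = 463.20, rounded up to 464; 464 present. Satisfied.
Vote: requires three-fifths of the votes cast (464 − 13 abstaining = 451); 3/5 of 451 = 270.60, rounded up to 271, so 271 needed; 371 in favor. Satisfied.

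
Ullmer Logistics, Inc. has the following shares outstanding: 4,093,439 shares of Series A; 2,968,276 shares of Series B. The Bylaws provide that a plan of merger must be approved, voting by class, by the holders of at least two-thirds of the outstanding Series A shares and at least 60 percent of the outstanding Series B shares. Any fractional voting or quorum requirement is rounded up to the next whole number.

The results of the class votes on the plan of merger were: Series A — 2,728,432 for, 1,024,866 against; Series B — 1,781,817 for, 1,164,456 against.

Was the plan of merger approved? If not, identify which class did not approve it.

Series A: 2/3 of 4093439 = 2728959.33, rounded up to 2728960; 2,728,960 required, 2,728,432 in favor — not approved.
Series B: 3/5 of 2968276 = 1780965.60, rounded up to 1780966; 1,780,966 required, 1,781,817 in favor — approved.

Not approved — the Series A shares did not give the required vote.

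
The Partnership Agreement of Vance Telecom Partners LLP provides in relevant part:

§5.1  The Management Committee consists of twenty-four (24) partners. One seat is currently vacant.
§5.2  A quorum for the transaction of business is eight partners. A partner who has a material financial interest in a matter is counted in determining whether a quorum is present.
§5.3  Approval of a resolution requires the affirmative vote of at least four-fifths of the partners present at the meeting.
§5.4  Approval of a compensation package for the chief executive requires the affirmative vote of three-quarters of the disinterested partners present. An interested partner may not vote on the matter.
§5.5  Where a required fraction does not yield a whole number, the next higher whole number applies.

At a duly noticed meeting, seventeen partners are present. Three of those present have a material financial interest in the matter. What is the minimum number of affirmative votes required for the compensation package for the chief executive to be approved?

The compensation package for the chief executive requires three-fourths of the disinterested partners present (17 − 3 = 14).
3/4 of 14 = 10.50, rounded up to 11.

11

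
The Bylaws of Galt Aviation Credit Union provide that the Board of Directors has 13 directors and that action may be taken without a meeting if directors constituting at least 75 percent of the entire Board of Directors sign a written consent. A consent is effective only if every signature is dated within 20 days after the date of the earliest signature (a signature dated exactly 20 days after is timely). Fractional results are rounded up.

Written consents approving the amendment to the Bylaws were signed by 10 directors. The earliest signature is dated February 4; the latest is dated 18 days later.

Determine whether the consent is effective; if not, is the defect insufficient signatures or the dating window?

Signatures required: at least 75 percent of 13 — 3/4 of 13 = 9.75, rounded up to 10, so 10 needed; 10 signed. Sufficient.
Dating window: the latest signature is 18 days after the earliest; the limit is 20 days. Within the window.

Effective — both the signature and dating-window requirements are satisfied.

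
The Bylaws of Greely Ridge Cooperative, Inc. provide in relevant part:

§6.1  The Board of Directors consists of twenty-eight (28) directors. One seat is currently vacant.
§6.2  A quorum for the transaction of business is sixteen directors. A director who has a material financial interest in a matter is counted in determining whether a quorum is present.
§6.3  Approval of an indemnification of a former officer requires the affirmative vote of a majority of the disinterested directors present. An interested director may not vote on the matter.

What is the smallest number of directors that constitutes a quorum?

The quorum is fixed at 16.

16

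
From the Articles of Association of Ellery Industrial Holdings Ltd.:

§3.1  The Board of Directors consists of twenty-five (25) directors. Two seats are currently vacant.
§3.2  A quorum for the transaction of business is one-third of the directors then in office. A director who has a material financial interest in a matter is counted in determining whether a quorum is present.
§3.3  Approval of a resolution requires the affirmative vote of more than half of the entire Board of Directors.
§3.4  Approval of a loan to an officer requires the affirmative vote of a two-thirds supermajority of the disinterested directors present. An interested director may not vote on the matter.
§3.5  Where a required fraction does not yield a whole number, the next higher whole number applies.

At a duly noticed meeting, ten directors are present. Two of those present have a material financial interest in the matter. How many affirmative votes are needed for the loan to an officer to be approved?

The loan to an officer requires two-thirds of the disinterested directors present (10 − 2 = 8).
2/3 of 8 = 5.33, rounded up to 6.

6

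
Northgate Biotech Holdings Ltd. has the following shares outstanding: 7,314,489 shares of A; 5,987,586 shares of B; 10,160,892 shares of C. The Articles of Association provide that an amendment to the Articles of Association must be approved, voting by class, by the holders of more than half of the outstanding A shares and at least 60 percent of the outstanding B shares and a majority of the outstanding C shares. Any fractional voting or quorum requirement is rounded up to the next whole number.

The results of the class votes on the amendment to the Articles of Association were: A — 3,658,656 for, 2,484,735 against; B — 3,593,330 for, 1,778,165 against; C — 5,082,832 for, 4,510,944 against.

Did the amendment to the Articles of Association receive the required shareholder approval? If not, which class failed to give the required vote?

A: a majority of 7314489 is 3657245; 3,657,245 required, 3,658,656 in favor — approved.
B: 3/5 of 5987586 = 3592551.60, rounded up to 3592552; 3,592,552 required, 3,593,330 in favor — approved.
C: a majority of 10160892 is 5080447; 5,080,447 required, 5,082,832 in favor — approved.

Approved — every class gave the required vote.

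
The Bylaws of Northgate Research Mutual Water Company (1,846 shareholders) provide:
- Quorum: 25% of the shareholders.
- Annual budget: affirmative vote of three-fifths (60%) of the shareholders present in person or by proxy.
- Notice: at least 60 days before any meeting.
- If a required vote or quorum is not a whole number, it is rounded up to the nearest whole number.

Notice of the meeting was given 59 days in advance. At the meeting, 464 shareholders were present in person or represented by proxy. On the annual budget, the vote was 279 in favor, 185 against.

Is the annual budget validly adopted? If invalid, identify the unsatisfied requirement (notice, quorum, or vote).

Notice: 59 days given; 60 required. Not satisfied.
Quorum: 25% of 1,846 = 461.50, rounded up to 462; 464 present. Satisfied.
Vote: requires three-fifths of those present (464); 3/5 of 464 = 278.40, rounded up to 279, so 279 needed; 279 in favor. Satisfied.

Invalid — notice requirement not satisfied.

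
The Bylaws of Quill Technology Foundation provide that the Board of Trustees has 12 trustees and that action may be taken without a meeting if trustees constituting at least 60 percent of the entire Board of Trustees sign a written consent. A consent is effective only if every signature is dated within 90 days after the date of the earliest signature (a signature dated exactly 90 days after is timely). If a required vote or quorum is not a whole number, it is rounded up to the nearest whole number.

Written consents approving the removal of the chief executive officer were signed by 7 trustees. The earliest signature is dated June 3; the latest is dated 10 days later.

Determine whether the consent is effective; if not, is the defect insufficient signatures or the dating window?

Signatures required: at least 60 percent of 12 — 3/5 of 12 = 7.20, rounded up to 8, so 8 needed; 7 signed. Insufficient.
Dating window: the latest signature is 10 days after the earliest; the limit is 90 days. Within the window.

Not effective — insufficient signatures.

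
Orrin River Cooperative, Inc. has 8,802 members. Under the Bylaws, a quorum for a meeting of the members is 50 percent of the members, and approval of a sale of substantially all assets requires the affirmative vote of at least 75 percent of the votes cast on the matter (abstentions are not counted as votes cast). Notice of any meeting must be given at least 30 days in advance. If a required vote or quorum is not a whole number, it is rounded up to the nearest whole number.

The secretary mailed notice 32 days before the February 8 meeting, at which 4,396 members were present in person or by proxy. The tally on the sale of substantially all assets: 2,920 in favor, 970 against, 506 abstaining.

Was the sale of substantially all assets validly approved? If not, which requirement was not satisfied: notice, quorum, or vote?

Notice: 32 days given; 30 required. Satisfied.
Quorum: 50% of 8,802 = 4,401; 4,396 present. Not satisfied.
Vote: requires three-fourths of the votes cast (4,396 − 506 abstaining = 3,890); 3/4 of 3890 = 2917.50, rounded up to 2918, so 2,918 needed; 2,920 in favor. Satisfied.

Invalid — quorum requirement not satisfied.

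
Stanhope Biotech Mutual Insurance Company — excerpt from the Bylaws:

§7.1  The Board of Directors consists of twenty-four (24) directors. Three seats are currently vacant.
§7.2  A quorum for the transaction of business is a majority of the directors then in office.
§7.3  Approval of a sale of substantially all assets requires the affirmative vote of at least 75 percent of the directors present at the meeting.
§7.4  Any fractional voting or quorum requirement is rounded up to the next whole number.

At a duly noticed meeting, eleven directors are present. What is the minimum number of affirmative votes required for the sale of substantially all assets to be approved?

9

The sale of substantially all assets requires three-fourths of the directors present (11).
3/4 of 11 = 8.25, rounded up to 9.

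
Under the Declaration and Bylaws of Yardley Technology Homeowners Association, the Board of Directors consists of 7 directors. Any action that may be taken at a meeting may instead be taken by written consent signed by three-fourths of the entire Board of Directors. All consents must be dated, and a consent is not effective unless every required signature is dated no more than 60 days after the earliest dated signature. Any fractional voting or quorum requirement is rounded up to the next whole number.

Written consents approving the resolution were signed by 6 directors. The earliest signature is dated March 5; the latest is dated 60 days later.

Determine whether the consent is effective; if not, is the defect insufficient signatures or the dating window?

Signatures required: three-fourths of 7 — 3/4 of 7 = 5.25, rounded up to 6, so 6 needed; 6 signed. Sufficient.
Dating window: the latest signature is 60 days after the earliest; the limit is 60 days. Within the window.

Effective — both the signature and dating-window requirements are satisfied.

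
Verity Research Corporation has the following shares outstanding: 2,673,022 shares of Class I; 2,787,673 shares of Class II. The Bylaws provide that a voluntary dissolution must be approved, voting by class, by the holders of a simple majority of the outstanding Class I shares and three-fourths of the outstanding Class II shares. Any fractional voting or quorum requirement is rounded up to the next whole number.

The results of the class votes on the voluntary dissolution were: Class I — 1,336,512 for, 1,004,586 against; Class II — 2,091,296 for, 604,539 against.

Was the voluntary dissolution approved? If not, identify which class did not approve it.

Class I: a majority of 2673022 is 1336512; 1,336,512 required, 1,336,512 in favor — approved.
Class II: 3/4 of 2787673 = 2090754.75, rounded up to 2090755; 2,090,755 required, 2,091,296 in favor — approved.

Approved — every class gave the required vote.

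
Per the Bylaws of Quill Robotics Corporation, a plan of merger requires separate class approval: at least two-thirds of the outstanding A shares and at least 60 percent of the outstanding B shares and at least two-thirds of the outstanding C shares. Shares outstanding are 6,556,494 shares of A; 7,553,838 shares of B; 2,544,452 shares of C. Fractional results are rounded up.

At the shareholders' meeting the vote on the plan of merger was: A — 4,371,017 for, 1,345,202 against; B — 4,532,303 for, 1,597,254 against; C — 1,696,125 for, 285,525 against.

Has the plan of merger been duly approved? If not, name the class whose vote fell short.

Not approved — the C shares did not give the required vote.

A: 2/3 of 6556494 = 4370996; 4,370,996 required, 4,371,017 in favor — approved.
B: 3/5 of 7553838 = 4532302.80, rounded up to 4532303; 4,532,303 required, 4,532,303 in favor — approved.
C: 2/3 of 2544452 = 1696301.33, rounded up to 1696302; 1,696,302 required, 1,696,125 in favor — not approved.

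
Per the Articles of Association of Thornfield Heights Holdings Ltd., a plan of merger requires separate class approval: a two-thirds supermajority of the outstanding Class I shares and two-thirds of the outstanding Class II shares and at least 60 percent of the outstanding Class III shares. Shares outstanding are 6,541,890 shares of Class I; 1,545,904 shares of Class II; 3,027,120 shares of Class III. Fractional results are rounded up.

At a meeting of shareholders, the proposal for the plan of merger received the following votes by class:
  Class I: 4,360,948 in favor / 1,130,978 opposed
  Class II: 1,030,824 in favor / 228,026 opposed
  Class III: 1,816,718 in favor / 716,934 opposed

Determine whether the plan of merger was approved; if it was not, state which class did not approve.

Not approved — the Class I shares did not give the required vote.

Class I: 2/3 of 6541890 = 4361260; 4,361,260 required, 4,360,948 in favor — not approved.
Class II: 2/3 of 1545904 = 1030602.67, rounded up to 1030603; 1,030,603 required, 1,030,824 in favor — approved.
Class III: 3/5 of 3027120 = 1816272; 1,816,272 required, 1,816,718 in favor — approved.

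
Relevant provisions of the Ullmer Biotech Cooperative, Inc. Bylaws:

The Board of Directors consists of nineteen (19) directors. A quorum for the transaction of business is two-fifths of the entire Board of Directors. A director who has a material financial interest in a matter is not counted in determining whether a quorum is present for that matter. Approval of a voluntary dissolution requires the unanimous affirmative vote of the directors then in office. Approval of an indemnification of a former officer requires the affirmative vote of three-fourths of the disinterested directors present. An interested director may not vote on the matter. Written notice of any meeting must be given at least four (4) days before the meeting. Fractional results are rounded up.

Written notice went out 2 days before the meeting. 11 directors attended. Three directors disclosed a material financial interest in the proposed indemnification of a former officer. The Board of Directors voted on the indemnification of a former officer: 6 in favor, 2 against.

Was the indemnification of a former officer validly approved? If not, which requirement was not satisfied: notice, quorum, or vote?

Invalid — notice requirement not satisfied.

Notice: 2 days given; 4 required (2 < 4). Not satisfied.
Quorum: 11 present, but the 3 interested directors do not count, leaving 8. Quorum is 8. Satisfied.
Vote: the indemnification of a former officer requires three-fourths of the disinterested directors present (11 − 3 = 8). 3/4 of 8 = 6, so 6 affirmative votes are needed; 6 voted in favor. Satisfied.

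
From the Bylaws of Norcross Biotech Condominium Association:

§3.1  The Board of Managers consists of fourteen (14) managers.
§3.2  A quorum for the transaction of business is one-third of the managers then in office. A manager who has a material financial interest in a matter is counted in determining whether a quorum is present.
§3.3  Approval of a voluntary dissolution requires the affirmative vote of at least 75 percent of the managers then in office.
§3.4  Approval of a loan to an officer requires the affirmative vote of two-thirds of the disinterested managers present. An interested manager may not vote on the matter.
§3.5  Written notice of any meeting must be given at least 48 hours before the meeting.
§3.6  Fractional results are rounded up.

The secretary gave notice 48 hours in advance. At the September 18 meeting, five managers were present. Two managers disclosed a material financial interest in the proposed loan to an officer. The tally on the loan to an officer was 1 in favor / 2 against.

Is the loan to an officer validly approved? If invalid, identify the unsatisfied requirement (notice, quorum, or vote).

Notice: 48 hours given; 48 required (48 ≥ 48). Satisfied.
Quorum: 5 present (interested managers count toward quorum); quorum is 5. Satisfied.
Vote: the loan to an officer requires two-thirds of the disinterested managers present (5 − 2 = 3). 2/3 of 3 = 2, so 2 affirmative votes are needed; 1 voted in favor. Not satisfied.

Invalid — vote requirement not satisfied.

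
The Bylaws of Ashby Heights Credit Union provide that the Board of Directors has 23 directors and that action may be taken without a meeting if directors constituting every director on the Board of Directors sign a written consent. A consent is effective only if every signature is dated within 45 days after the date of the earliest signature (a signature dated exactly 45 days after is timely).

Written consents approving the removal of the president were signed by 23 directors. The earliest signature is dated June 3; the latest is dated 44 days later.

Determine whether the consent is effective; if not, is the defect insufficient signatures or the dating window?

Effective — both the signature and dating-window requirements are satisfied.

Signatures required: all of 23 — unanimous means all 23, so 23 needed; 23 signed. Sufficient.
Dating window: the latest signature is 44 days after the earliest; the limit is 45 days. Within the window.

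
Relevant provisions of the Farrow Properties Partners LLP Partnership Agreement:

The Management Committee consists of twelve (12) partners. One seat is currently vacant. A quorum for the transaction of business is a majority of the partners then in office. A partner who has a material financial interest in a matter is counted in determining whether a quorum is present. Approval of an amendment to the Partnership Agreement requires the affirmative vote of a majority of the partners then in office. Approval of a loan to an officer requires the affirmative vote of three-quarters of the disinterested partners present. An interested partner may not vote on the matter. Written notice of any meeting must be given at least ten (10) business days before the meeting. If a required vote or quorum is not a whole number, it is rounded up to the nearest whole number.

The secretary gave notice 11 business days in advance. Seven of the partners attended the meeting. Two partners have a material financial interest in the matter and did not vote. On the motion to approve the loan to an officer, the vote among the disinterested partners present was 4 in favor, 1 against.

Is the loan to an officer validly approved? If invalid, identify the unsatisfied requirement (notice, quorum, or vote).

Notice: 11 business days given; 10 required (11 ≥ 10). Satisfied.
Quorum: 7 present (interested partners count toward quorum); quorum is 6. Satisfied.
Vote: the loan to an officer requires three-fourths of the disinterested partners present (7 − 2 = 5). 3/4 of 5 = 3.75, rounded up to 4, so 4 affirmative votes are needed; 4 voted in favor. Satisfied.

Valid — all requirements satisfied.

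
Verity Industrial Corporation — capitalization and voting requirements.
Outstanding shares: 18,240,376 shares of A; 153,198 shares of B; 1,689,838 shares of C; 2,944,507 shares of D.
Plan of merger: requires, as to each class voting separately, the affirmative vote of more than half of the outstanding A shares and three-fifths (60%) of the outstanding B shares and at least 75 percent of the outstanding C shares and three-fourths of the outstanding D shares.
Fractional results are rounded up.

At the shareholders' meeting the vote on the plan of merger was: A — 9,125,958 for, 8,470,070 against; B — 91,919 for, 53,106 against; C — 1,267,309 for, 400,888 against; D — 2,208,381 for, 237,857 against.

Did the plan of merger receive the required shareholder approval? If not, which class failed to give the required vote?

A: a majority of 18240376 is 9120189; 9,120,189 required, 9,125,958 in favor — approved.
B: 3/5 of 153198 = 91918.80, rounded up to 91919; 91,919 required, 91,919 in favor — approved.
C: 3/4 of 1689838 = 1267378.50, rounded up to 1267379; 1,267,379 required, 1,267,309 in favor — not approved.
D: 3/4 of 2944507 = 2208380.25, rounded up to 2208381; 2,208,381 required, 2,208,381 in favor — approved.

Not approved — the C shares did not give the required vote.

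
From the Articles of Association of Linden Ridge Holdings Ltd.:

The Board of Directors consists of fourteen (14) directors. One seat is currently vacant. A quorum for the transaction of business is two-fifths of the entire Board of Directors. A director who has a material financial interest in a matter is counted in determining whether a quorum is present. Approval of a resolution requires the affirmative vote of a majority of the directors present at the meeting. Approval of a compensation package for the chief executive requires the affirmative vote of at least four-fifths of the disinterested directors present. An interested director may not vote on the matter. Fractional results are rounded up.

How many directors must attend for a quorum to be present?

6

2/5 of 14 = 5.60, rounded up to 6.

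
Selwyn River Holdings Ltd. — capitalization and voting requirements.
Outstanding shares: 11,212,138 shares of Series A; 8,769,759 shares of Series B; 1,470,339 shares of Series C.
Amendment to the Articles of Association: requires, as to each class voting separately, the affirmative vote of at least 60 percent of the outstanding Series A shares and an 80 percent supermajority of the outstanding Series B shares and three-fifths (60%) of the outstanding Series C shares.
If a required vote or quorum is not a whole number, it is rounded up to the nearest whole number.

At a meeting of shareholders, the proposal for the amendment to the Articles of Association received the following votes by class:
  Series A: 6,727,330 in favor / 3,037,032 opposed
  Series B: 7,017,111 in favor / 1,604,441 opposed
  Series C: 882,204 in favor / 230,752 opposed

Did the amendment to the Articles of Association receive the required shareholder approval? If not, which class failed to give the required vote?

Approved — every class gave the required vote.

Series A: 3/5 of 11212138 = 6727282.80, rounded up to 6727283; 6,727,283 required, 6,727,330 in favor — approved.
Series B: 4/5 of 8769759 = 7015807.20, rounded up to 7015808; 7,015,808 required, 7,017,111 in favor — approved.
Series C: 3/5 of 1470339 = 882203.40, rounded up to 882204; 882,204 required, 882,204 in favor — approved.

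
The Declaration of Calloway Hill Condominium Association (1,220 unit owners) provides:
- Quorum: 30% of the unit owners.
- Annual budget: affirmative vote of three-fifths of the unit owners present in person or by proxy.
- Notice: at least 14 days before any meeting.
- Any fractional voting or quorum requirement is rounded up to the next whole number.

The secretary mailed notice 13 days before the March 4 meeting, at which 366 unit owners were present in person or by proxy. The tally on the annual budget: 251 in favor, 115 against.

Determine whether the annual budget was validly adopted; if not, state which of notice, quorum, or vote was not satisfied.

Invalid — notice requirement not satisfied.

Notice: 13 days given; 14 required. Not satisfied.
Quorum: 30% of 1,220 = 366; 366 present. Satisfied.
Vote: requires three-fifths of those present (366); 3/5 of 366 = 219.60, rounded up to 220, so 220 needed; 251 in favor. Satisfied.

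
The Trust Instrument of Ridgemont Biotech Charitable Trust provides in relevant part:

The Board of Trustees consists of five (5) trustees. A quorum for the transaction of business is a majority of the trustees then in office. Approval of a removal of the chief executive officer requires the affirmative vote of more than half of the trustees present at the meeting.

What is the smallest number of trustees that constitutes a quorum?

3

A majority of 5 is 3.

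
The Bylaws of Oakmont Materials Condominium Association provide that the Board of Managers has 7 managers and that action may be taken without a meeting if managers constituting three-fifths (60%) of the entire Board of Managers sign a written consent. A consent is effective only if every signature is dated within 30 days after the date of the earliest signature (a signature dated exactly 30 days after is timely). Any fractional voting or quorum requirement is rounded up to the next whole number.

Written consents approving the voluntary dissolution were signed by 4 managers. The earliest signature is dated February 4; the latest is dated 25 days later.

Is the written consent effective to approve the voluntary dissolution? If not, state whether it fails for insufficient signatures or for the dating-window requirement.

Signatures required: three-fifths (60%) of 7 — 3/5 of 7 = 4.20, rounded up to 5, so 5 needed; 4 signed. Insufficient.
Dating window: the latest signature is 25 days after the earliest; the limit is 30 days. Within the window.

Not effective — insufficient signatures.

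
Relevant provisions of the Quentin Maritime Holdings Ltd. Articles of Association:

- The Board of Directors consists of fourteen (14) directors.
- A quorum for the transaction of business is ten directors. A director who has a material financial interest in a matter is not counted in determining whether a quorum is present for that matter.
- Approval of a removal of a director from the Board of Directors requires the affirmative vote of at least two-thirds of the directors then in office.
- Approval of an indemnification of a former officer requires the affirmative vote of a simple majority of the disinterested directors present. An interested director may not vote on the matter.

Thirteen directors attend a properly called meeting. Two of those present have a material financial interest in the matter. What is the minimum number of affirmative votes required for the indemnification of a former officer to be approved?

The indemnification of a former officer requires a majority of the disinterested directors present (13 − 2 = 11).
A majority of 11 is 6.

6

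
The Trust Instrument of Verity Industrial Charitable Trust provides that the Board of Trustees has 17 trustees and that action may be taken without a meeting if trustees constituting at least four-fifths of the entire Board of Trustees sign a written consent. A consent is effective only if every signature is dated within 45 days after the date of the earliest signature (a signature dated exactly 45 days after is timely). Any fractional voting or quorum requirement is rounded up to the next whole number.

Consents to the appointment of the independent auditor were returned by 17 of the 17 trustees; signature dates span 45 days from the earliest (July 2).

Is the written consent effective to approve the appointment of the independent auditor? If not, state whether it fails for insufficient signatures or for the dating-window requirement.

Effective — both the signature and dating-window requirements are satisfied.

Signatures required: at least four-fifths of 17 — 4/5 of 17 = 13.60, rounded up to 14, so 14 needed; 17 signed. Sufficient.
Dating window: the latest signature is 45 days after the earliest; the limit is 45 days. Within the window.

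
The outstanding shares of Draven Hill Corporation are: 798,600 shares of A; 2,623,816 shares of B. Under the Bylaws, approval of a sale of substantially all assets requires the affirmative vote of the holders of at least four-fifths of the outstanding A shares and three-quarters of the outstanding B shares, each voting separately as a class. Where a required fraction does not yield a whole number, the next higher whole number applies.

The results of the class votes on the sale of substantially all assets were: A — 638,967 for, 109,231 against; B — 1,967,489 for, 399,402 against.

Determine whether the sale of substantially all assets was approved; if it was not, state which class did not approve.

A: 4/5 of 798600 = 638880; 638,880 required, 638,967 in favor — approved.
B: 3/4 of 2623816 = 1967862; 1,967,862 required, 1,967,489 in favor — not approved.

Not approved — the B shares did not give the required vote.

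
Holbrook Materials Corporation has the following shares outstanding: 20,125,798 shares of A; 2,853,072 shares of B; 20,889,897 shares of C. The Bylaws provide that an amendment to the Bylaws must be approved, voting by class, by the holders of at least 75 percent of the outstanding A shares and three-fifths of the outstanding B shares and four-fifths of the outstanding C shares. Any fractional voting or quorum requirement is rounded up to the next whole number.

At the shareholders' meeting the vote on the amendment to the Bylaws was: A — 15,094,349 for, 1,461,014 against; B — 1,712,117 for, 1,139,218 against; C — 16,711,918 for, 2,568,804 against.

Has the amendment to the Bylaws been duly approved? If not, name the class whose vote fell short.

Approved — every class gave the required vote.

A: 3/4 of 20125798 = 15094348.50, rounded up to 15094349; 15,094,349 required, 15,094,349 in favor — approved.
B: 3/5 of 2853072 = 1711843.20, rounded up to 1711844; 1,711,844 required, 1,712,117 in favor — approved.
C: 4/5 of 20889897 = 16711917.60, rounded up to 16711918; 16,711,918 required, 16,711,918 in favor — approved.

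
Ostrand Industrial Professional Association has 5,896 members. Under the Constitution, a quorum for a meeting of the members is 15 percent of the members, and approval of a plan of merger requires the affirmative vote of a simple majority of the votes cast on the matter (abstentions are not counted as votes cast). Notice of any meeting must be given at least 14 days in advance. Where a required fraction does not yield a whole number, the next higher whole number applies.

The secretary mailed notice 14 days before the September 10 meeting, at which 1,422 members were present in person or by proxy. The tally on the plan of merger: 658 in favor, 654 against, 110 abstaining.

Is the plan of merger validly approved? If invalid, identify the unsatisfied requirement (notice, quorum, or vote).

Valid — all requirements satisfied.

Notice: 14 days given; 14 required. Satisfied.
Quorum: 15% of 5,896 = 884.40, rounded up to 885; 1,422 present. Satisfied.
Vote: requires a majority of the votes cast (1,422 − 110 abstaining = 1,312); a majority of 1312 is 657, so 657 needed; 658 in favor. Satisfied.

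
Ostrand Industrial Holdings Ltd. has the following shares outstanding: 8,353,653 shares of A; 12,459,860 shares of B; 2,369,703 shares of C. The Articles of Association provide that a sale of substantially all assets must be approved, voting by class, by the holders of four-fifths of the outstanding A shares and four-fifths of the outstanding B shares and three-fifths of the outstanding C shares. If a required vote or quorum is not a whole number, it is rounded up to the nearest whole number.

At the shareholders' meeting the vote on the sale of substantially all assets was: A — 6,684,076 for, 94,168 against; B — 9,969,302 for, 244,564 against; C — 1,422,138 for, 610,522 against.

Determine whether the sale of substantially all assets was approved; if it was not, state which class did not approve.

A: 4/5 of 8353653 = 6682922.40, rounded up to 6682923; 6,682,923 required, 6,684,076 in favor — approved.
B: 4/5 of 12459860 = 9967888; 9,967,888 required, 9,969,302 in favor — approved.
C: 3/5 of 2369703 = 1421821.80, rounded up to 1421822; 1,421,822 required, 1,422,138 in favor — approved.

Approved — every class gave the required vote.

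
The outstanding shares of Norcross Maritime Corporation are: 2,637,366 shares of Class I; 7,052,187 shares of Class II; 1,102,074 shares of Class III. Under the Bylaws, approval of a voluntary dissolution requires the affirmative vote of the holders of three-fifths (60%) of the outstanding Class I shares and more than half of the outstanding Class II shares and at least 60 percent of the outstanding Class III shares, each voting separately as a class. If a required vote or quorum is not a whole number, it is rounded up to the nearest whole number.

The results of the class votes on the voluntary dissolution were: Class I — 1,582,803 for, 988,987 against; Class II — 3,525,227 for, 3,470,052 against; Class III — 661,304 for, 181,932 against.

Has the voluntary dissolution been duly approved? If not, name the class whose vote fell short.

Class I: 3/5 of 2637366 = 1582419.60, rounded up to 1582420; 1,582,420 required, 1,582,803 in favor — approved.
Class II: a majority of 7052187 is 3526094; 3,526,094 required, 3,525,227 in favor — not approved.
Class III: 3/5 of 1102074 = 661244.40, rounded up to 661245; 661,245 required, 661,304 in favor — approved.

Not approved — the Class II shares did not give the required vote.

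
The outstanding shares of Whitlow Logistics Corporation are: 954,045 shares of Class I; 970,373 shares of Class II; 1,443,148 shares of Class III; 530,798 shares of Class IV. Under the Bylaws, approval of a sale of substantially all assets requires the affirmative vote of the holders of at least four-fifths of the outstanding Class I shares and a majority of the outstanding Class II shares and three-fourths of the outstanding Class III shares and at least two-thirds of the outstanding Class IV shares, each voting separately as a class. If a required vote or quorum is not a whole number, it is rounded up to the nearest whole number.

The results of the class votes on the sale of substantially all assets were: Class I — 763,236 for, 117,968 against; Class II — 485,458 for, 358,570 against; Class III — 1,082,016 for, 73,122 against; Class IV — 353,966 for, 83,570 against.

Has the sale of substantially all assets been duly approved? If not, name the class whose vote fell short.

Not approved — the Class III shares did not give the required vote.

Class I: 4/5 of 954045 = 763236; 763,236 required, 763,236 in favor — approved.
Class II: a majority of 970373 is 485187; 485,187 required, 485,458 in favor — approved.
Class III: 3/4 of 1443148 = 1082361; 1,082,361 required, 1,082,016 in favor — not approved.
Class IV: 2/3 of 530798 = 353865.33, rounded up to 353866; 353,866 required, 353,966 in favor — approved.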